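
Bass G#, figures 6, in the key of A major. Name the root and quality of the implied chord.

E major

The figures 6 indicate a triad in first inversion.
In first inversion the root lies a sixth above the bass: a sixth above G# in A major is E.
The chord tones are G#, B, E, giving E major.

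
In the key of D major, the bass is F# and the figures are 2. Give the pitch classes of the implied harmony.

F#, G, B, D

The written figures 2 are shorthand for 6/4/2: the 6/4 are implied.
A second above F# in this key is G.
A fourth above F# in this key is B.
A sixth above F# in this key is D.
Together with the bass F#, this spells G major seventh in third inversion.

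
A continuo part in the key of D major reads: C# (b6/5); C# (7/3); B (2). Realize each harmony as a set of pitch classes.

C#, E, G, Ab | C#, E, G, B | B, C#, E, G

C# (b6/5/3): C#, E, G, Ab.
C# (7/5/3): C#, E, G, B.
B (6/4/2): B, C#, E, G.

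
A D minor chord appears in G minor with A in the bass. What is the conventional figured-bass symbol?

6/4

A is the fifth of D minor, so the chord is in second inversion.
A triad in second inversion is figured 6/4, conventionally abbreviated 6/4.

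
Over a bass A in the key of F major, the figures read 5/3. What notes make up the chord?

A, C, E

A third above A in this key is C.
A fifth above A in this key is E.
Together with the bass A, this spells A minor in root position.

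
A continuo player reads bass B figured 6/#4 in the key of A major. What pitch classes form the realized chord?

A fourth above B in this key is E, raised to E# by the sharp.
A sixth above B in this key is G#.
Together with the bass B, this spells E# diminished in second inversion.

B, E#, G#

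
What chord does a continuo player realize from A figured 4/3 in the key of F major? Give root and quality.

D minor seventh

The figures 4/3 indicate a seventh chord in second inversion.
In second inversion the root lies a fourth above the bass: a fourth above A in F major is D.
The chord tones are A, C, D, F, giving D minor seventh.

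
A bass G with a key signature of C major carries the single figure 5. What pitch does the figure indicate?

Counting 4 letter steps above G lands on D; in C major, that letter is D.

D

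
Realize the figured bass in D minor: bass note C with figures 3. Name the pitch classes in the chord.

The written figures 3 are shorthand for 5/3: the 5 is implied.
A third above C in this key is E.
A fifth above C in this key is G.
Together with the bass C, this spells C major in root position.

C, E, G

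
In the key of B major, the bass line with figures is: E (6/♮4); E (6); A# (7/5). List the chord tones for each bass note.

E, A, C# | E, G#, C# | A#, C#, E, G#

E (6/♮4): E, A, C#.
E (6/3): E, G#, C#.
A# (7/5/3): A#, C#, E, G#.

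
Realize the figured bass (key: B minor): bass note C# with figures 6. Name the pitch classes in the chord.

C#, E, A

The written figures 6 are shorthand for 6/3: the 3 is implied.
A third above C# in this key is E.
A sixth above C# in this key is A.
Together with the bass C#, this spells A major in first inversion.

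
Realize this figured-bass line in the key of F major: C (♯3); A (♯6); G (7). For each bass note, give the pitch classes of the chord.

C, E#, G | A, C, F# | G, Bb, D, F

C (5/#3): C, E#, G.
A (#6/3): A, C, F#.
G (7/5/3): G, Bb, D, F.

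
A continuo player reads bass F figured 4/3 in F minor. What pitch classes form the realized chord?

F, Ab, Bb, Db

The written figures 4/3 are shorthand for 6/4/3: the 6 is implied.
A third above F in this key is Ab.
A fourth above F in this key is Bb.
A sixth above F in this key is Db.
Together with the bass F, this spells Bb minor seventh in second inversion.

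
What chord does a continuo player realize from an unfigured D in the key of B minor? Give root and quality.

D major

An unfigured bass indicates a triad in root position.
In root position the bass is the root, so the root is D.
The chord tones are D, F#, A, giving D major.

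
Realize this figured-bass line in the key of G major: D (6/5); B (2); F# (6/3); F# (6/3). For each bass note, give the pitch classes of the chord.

D (6/5/3): D, F#, A, B.
B (6/4/2): B, C, E, G.
F# (6/3): F#, A, D.
F# (6/3): F#, A, D.

D, F#, A, B | B, C, E, G | F#, A, D | F#, A, D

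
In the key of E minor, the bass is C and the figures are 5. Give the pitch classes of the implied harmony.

The written figures 5 are shorthand for 5/3: the 3 is implied.
A third above C in this key is E.
A fifth above C in this key is G.
Together with the bass C, this spells C major in root position.

C, E, G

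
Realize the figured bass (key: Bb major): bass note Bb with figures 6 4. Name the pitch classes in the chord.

A fourth above Bb in this key is Eb.
A sixth above Bb in this key is G.
Together with the bass Bb, this spells Eb major in second inversion.

Bb, Eb, G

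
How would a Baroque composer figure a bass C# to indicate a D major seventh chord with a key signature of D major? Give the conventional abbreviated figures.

4/2

C# is the seventh of D major seventh, so the chord is in third inversion.
A seventh chord in third inversion is figured 6/4/2, conventionally abbreviated 4/2.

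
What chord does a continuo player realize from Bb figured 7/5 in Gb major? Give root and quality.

Bb minor seventh

The figures 7/5 indicate a seventh chord in root position.
In root position the bass is the root, so the root is Bb.
The chord tones are Bb, Db, F, Ab, giving Bb minor seventh.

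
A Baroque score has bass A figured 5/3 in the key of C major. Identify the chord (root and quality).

A minor

The figures 5/3 indicate a triad in root position.
In root position the bass is the root, so the root is A.
The chord tones are A, C, E, giving A minor.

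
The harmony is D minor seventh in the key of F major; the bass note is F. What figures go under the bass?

6/5

F is the third of D minor seventh, so the chord is in first inversion.
A seventh chord in first inversion is figured 6/5/3, conventionally abbreviated 6/5.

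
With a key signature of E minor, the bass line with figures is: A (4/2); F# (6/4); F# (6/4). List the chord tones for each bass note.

A (6/4/2): A, B, D, F#.
F# (6/4): F#, B, D.
F# (6/4): F#, B, D.

A, B, D, F# | F#, B, D | F#, B, D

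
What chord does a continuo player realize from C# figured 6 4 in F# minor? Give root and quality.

The figures 6 4 indicate a triad in second inversion.
In second inversion the root lies a fourth above the bass: a fourth above C# in F# minor is F#.
The chord tones are C#, F#, A, giving F# minor.

F# minor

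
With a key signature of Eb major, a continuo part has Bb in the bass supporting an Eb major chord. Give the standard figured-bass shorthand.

6/4

Bb is the fifth of Eb major, so the chord is in second inversion.
A triad in second inversion is figured 6/4, conventionally abbreviated 6/4.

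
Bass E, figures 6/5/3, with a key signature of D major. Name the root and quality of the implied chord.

C# half-diminished seventh

The figures 6/5/3 indicate a seventh chord in first inversion.
In first inversion the root lies a sixth above the bass: a sixth above E in D major is C#.
The chord tones are E, G, B, C#, giving C# half-diminished seventh.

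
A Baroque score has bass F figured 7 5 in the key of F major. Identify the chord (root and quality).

The figures 7 5 indicate a seventh chord in root position.
In root position the bass is the root, so the root is F.
The chord tones are F, A, C, E, giving F major seventh.

F major seventh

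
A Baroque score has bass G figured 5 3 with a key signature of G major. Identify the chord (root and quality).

G major

The figures 5 3 indicate a triad in root position.
In root position the bass is the root, so the root is G.
The chord tones are G, B, D, giving G major.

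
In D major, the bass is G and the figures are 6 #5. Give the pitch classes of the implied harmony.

The written figures 6 #5 are shorthand for 6/5/3: the 3 is implied.
A third above G in this key is B.
A fifth above G in this key is D, raised to D# by the sharp.
A sixth above G in this key is E.
Together with the bass G, this spells E minor-major seventh in first inversion.

G, B, D#, E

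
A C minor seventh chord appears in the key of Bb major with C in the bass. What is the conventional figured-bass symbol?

C is the root of C minor seventh, so the chord is in root position.
A seventh chord in root position is figured 7/5/3, conventionally abbreviated 7.

7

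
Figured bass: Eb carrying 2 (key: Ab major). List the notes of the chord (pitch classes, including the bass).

Eb, F, Ab, C

The written figures 2 are shorthand for 6/4/2: the 6/4 are implied.
A second above Eb in this key is F.
A fourth above Eb in this key is Ab.
A sixth above Eb in this key is C.
Together with the bass Eb, this spells F minor seventh in third inversion.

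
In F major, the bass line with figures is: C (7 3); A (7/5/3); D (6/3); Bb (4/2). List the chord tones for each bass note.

C (7/5/3): C, E, G, Bb.
A (7/5/3): A, C, E, G.
D (6/3): D, F, Bb.
Bb (6/4/2): Bb, C, E, G.

C, E, G, Bb | A, C, E, G | D, F, Bb | Bb, C, E, G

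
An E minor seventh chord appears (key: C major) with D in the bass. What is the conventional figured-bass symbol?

D is the seventh of E minor seventh, so the chord is in third inversion.
A seventh chord in third inversion is figured 6/4/2, conventionally abbreviated 4/2.

4/2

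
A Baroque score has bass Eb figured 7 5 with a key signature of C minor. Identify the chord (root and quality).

Eb major seventh

The figures 7 5 indicate a seventh chord in root position.
In root position the bass is the root, so the root is Eb.
The chord tones are Eb, G, Bb, D, giving Eb major seventh.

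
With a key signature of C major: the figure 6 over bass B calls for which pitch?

Counting 5 letter steps above B lands on G; in C major, that letter is G.

G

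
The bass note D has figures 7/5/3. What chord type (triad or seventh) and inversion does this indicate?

Intervals of 7/5/3 above the bass form a seventh chord; the bass is the root, so this is root position.

seventh chord, root position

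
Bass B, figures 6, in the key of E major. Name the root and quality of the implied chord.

G# minor

The figures 6 indicate a triad in first inversion.
In first inversion the root lies a sixth above the bass: a sixth above B in E major is G#.
The chord tones are B, D#, G#, giving G# minor.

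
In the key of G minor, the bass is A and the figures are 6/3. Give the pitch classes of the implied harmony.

A, C, F

A third above A in this key is C.
A sixth above A in this key is F.
Together with the bass A, this spells F major in first inversion.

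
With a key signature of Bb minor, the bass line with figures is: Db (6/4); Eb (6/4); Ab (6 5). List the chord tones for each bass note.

Db (6/4): Db, Gb, Bb.
Eb (6/4): Eb, Ab, C.
Ab (6/5/3): Ab, C, Eb, F.

Db, Gb, Bb | Eb, Ab, C | Ab, C, Eb, F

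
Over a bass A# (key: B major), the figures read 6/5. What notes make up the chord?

A#, C#, E, F#

The written figures 6/5 are shorthand for 6/5/3: the 3 is implied.
A third above A# in this key is C#.
A fifth above A# in this key is E.
A sixth above A# in this key is F#.
Together with the bass A#, this spells F# dominant seventh in first inversion.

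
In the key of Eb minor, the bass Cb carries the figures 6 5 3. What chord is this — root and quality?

The figures 6 5 3 indicate a seventh chord in first inversion.
In first inversion the root lies a sixth above the bass: a sixth above Cb in Eb minor is Ab.
The chord tones are Cb, Eb, Gb, Ab, giving Ab minor seventh.

Ab minor seventh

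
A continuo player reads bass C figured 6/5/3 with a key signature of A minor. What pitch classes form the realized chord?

A third above C in this key is E.
A fifth above C in this key is G.
A sixth above C in this key is A.
Together with the bass C, this spells A minor seventh in first inversion.

C, E, G, A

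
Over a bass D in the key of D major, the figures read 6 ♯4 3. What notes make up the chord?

A third above D in this key is F#.
A fourth above D in this key is G, raised to G# by the sharp.
A sixth above D in this key is B.
Together with the bass D, this spells G# half-diminished seventh in second inversion.

D, F#, G#, B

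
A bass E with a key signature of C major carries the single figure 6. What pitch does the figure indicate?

C

Counting 5 letter steps above E lands on C; in C major, that letter is C.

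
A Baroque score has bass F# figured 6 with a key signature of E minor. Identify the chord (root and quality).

The figures 6 indicate a triad in first inversion.
In first inversion the root lies a sixth above the bass: a sixth above F# in E minor is D.
The chord tones are F#, A, D, giving D major.

D major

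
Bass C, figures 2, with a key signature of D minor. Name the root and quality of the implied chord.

D minor seventh

The figures 2 indicate a seventh chord in third inversion.
In third inversion the root lies a second above the bass: a second above C in D minor is D.
The chord tones are C, D, F, A, giving D minor seventh.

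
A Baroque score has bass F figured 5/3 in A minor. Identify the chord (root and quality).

F major

The figures 5/3 indicate a triad in root position.
In root position the bass is the root, so the root is F.
The chord tones are F, A, C, giving F major.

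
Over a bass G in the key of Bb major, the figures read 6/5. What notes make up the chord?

G, Bb, D, Eb

The written figures 6/5 are shorthand for 6/5/3: the 3 is implied.
A third above G in this key is Bb.
A fifth above G in this key is D.
A sixth above G in this key is Eb.
Together with the bass G, this spells Eb major seventh in first inversion.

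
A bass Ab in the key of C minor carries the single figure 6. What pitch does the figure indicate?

F

Counting 5 letter steps above Ab lands on F; in C minor, that letter is F.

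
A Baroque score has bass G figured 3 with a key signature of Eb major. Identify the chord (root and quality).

G minor

The figures 3 indicate a triad in root position.
In root position the bass is the root, so the root is G.
The chord tones are G, Bb, D, giving G minor.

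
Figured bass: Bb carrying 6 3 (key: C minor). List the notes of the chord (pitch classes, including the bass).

A third above Bb in this key is D.
A sixth above Bb in this key is G.
Together with the bass Bb, this spells G minor in first inversion.

Bb, D, G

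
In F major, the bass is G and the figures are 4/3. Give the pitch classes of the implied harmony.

G, Bb, C, E

The written figures 4/3 are shorthand for 6/4/3: the 6 is implied.
A third above G in this key is Bb.
A fourth above G in this key is C.
A sixth above G in this key is E.
Together with the bass G, this spells C dominant seventh in second inversion.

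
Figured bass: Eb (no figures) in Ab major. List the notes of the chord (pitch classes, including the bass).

Eb, G, Bb

An unfigured bass implies 5/3.
A third above Eb in this key is G.
A fifth above Eb in this key is Bb.
Together with the bass Eb, this spells Eb major in root position.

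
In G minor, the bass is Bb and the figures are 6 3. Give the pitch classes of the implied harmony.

A third above Bb in this key is D.
A sixth above Bb in this key is G.
Together with the bass Bb, this spells G minor in first inversion.

Bb, D, G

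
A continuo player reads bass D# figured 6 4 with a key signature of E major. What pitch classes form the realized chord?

D#, G#, B

A fourth above D# in this key is G#.
A sixth above D# in this key is B.
Together with the bass D#, this spells G# minor in second inversion.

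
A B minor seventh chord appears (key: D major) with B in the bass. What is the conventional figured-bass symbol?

B is the root of B minor seventh, so the chord is in root position.
A seventh chord in root position is figured 7/5/3, conventionally abbreviated 7.

7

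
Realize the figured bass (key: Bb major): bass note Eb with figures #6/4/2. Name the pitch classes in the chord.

Eb, F, A, C#

A second above Eb in this key is F.
A fourth above Eb in this key is A.
A sixth above Eb in this key is C, raised to C# by the sharp.
Together with the bass Eb, this spells F augmented seventh in third inversion.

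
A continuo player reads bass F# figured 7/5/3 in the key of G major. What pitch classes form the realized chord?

F#, A, C, E

A third above F# in this key is A.
A fifth above F# in this key is C.
A seventh above F# in this key is E.
Together with the bass F#, this spells F# half-diminished seventh in root position.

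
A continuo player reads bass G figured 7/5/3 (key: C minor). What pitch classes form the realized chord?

A third above G in this key is Bb.
A fifth above G in this key is D.
A seventh above G in this key is F.
Together with the bass G, this spells G minor seventh in root position.

G, Bb, D, F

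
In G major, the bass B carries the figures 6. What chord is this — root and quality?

The figures 6 indicate a triad in first inversion.
In first inversion the root lies a sixth above the bass: a sixth above B in G major is G.
The chord tones are B, D, G, giving G major.

G major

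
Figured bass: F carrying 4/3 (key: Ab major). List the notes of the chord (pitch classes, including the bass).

The written figures 4/3 are shorthand for 6/4/3: the 6 is implied.
A third above F in this key is Ab.
A fourth above F in this key is Bb.
A sixth above F in this key is Db.
Together with the bass F, this spells Bb minor seventh in second inversion.

F, Ab, Bb, Db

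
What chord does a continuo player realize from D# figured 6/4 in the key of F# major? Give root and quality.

G# minor

The figures 6/4 indicate a triad in second inversion.
In second inversion the root lies a fourth above the bass: a fourth above D# in F# major is G#.
The chord tones are D#, G#, B, giving G# minor.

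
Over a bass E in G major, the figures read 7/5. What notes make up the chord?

E, G, B, D

The written figures 7/5 are shorthand for 7/5/3: the 3 is implied.
A third above E in this key is G.
A fifth above E in this key is B.
A seventh above E in this key is D.
Together with the bass E, this spells E minor seventh in root position.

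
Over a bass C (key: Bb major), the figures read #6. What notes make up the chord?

The written figures #6 are shorthand for 6/3: the 3 is implied.
A third above C in this key is Eb.
A sixth above C in this key is A, raised to A# by the sharp.

C, Eb, A#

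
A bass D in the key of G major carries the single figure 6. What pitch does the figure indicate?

Counting 5 letter steps above D lands on B; in G major, that letter is B.

B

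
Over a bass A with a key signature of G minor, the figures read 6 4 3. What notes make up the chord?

A, C, D, F

A third above A in this key is C.
A fourth above A in this key is D.
A sixth above A in this key is F.
Together with the bass A, this spells D minor seventh in second inversion.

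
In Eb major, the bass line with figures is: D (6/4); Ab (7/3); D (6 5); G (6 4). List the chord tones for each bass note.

D, G, Bb | Ab, C, Eb, G | D, F, Ab, Bb | G, C, Eb

D (6/4): D, G, Bb.
Ab (7/5/3): Ab, C, Eb, G.
D (6/5/3): D, F, Ab, Bb.
G (6/4): G, C, Eb.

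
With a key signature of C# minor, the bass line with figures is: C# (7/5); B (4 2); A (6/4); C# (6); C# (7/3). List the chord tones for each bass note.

C# (7/5/3): C#, E, G#, B.
B (6/4/2): B, C#, E, G#.
A (6/4): A, D#, F#.
C# (6/3): C#, E, A.
C# (7/5/3): C#, E, G#, B.

C#, E, G#, B | B, C#, E, G# | A, D#, F# | C#, E, A | C#, E, G#, B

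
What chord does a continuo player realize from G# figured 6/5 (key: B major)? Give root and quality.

E major seventh

The figures 6/5 indicate a seventh chord in first inversion.
In first inversion the root lies a sixth above the bass: a sixth above G# in B major is E.
The chord tones are G#, B, D#, E, giving E major seventh.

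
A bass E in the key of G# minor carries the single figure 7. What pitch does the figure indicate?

D#

Counting 6 letter steps above E lands on D; in G# minor, that letter is D#.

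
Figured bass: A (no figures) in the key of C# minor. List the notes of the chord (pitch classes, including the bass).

A, C#, E

An unfigured bass implies 5/3.
A third above A in this key is C#.
A fifth above A in this key is E.
Together with the bass A, this spells A major in root position.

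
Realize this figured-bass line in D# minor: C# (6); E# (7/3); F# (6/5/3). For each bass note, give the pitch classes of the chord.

C# (6/3): C#, E#, A#.
E# (7/5/3): E#, G#, B, D#.
F# (6/5/3): F#, A#, C#, D#.

C#, E#, A# | E#, G#, B, D# | F#, A#, C#, D#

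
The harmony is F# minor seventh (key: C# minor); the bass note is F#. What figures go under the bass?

F# is the root of F# minor seventh, so the chord is in root position.
A seventh chord in root position is figured 7/5/3, conventionally abbreviated 7.

7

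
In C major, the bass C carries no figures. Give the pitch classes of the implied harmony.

An unfigured bass implies 5/3.
A third above C in this key is E.
A fifth above C in this key is G.
Together with the bass C, this spells C major in root position.

C, E, G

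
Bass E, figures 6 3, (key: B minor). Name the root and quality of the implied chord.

C# diminished

The figures 6 3 indicate a triad in first inversion.
In first inversion the root lies a sixth above the bass: a sixth above E in B minor is C#.
The chord tones are E, G, C#, giving C# diminished.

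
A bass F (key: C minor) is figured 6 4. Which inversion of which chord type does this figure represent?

Intervals of 6/4 above the bass form a triad; the bass is the fifth, so this is second inversion.

triad, second inversion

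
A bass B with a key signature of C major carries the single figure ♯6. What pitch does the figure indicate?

G#

Counting 5 letter steps above B lands on G; in C major, that letter is G.
The #6 figure raises it a semitone, giving G#.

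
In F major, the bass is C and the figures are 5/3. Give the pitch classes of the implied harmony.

A third above C in this key is E.
A fifth above C in this key is G.
Together with the bass C, this spells C major in root position.

C, E, G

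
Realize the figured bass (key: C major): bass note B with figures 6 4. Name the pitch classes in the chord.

A fourth above B in this key is E.
A sixth above B in this key is G.
Together with the bass B, this spells E minor in second inversion.

B, E, G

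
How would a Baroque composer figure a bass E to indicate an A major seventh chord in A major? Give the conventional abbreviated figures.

E is the fifth of A major seventh, so the chord is in second inversion.
A seventh chord in second inversion is figured 6/4/3, conventionally abbreviated 4/3.

4/3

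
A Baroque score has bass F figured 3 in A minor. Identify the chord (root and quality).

F major

The figures 3 indicate a triad in root position.
In root position the bass is the root, so the root is F.
The chord tones are F, A, C, giving F major.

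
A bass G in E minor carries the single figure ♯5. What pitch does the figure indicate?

Counting 4 letter steps above G lands on D; in E minor, that letter is D.
The #5 figure raises it a semitone, giving D#.

D#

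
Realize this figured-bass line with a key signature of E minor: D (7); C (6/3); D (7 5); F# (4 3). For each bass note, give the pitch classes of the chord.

D, F#, A, C | C, E, A | D, F#, A, C | F#, A, B, D

D (7/5/3): D, F#, A, C.
C (6/3): C, E, A.
D (7/5/3): D, F#, A, C.
F# (6/4/3): F#, A, B, D.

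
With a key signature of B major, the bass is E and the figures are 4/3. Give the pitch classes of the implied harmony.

The written figures 4/3 are shorthand for 6/4/3: the 6 is implied.
A third above E in this key is G#.
A fourth above E in this key is A#.
A sixth above E in this key is C#.
Together with the bass E, this spells A# half-diminished seventh in second inversion.

E, G#, A#, C#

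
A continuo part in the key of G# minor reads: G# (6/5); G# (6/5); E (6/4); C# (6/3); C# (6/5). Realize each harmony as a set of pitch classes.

G# (6/5/3): G#, B, D#, E.
G# (6/5/3): G#, B, D#, E.
E (6/4): E, A#, C#.
C# (6/3): C#, E, A#.
C# (6/5/3): C#, E, G#, A#.

G#, B, D#, E | G#, B, D#, E | E, A#, C# | C#, E, A# | C#, E, G#, A#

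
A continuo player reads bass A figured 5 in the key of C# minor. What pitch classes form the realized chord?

The written figures 5 are shorthand for 5/3: the 3 is implied.
A third above A in this key is C#.
A fifth above A in this key is E.
Together with the bass A, this spells A major in root position.

A, C#, E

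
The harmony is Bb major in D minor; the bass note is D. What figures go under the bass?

D is the third of Bb major, so the chord is in first inversion.
A triad in first inversion is figured 6/3, conventionally abbreviated 6.

6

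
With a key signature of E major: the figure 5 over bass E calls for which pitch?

Counting 4 letter steps above E lands on B; in E major, that letter is B.

B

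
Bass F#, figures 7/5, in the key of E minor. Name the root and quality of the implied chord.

The figures 7/5 indicate a seventh chord in root position.
In root position the bass is the root, so the root is F#.
The chord tones are F#, A, C, E, giving F# half-diminished seventh.

F# half-diminished seventh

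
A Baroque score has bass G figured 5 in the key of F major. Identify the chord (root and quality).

The figures 5 indicate a triad in root position.
In root position the bass is the root, so the root is G.
The chord tones are G, Bb, D, giving G minor.

G minor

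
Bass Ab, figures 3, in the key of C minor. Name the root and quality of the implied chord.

The figures 3 indicate a triad in root position.
In root position the bass is the root, so the root is Ab.
The chord tones are Ab, C, Eb, giving Ab major.

Ab major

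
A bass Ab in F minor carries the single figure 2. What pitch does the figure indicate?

Bb

Counting 1 letter step above Ab lands on B; in F minor, that letter is Bb.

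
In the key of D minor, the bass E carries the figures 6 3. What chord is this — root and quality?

The figures 6 3 indicate a triad in first inversion.
In first inversion the root lies a sixth above the bass: a sixth above E in D minor is C.
The chord tones are E, G, C, giving C major.

C major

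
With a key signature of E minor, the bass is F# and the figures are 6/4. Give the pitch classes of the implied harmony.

A fourth above F# in this key is B.
A sixth above F# in this key is D.
Together with the bass F#, this spells B minor in second inversion.

F#, B, D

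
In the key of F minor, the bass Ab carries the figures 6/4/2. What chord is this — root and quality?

Bb minor seventh

The figures 6/4/2 indicate a seventh chord in third inversion.
In third inversion the root lies a second above the bass: a second above Ab in F minor is Bb.
The chord tones are Ab, Bb, Db, F, giving Bb minor seventh.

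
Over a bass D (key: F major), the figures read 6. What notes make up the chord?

The written figures 6 are shorthand for 6/3: the 3 is implied.
A third above D in this key is F.
A sixth above D in this key is Bb.
Together with the bass D, this spells Bb major in first inversion.

D, F, Bb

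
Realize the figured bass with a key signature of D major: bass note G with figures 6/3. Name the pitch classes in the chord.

G, B, E

A third above G in this key is B.
A sixth above G in this key is E.
Together with the bass G, this spells E minor in first inversion.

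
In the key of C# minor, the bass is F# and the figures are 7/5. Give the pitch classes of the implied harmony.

The written figures 7/5 are shorthand for 7/5/3: the 3 is implied.
A third above F# in this key is A.
A fifth above F# in this key is C#.
A seventh above F# in this key is E.
Together with the bass F#, this spells F# minor seventh in root position.

F#, A, C#, E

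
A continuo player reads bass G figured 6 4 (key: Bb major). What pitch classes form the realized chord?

A fourth above G in this key is C.
A sixth above G in this key is Eb.
Together with the bass G, this spells C minor in second inversion.

G, C, Eb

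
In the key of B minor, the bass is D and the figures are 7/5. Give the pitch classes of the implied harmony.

D, F#, A, C#

The written figures 7/5 are shorthand for 7/5/3: the 3 is implied.
A third above D in this key is F#.
A fifth above D in this key is A.
A seventh above D in this key is C#.
Together with the bass D, this spells D major seventh in root position.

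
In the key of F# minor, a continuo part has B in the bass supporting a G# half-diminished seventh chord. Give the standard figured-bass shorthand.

B is the third of G# half-diminished seventh, so the chord is in first inversion.
A seventh chord in first inversion is figured 6/5/3, conventionally abbreviated 6/5.

6/5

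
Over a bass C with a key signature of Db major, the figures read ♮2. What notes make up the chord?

C, D, F, Ab

The written figures ♮2 are shorthand for 6/4/2: the 6/4 are implied.
A second above C in this key is Db, made natural (D) by the ♮ figure.
A fourth above C in this key is F.
A sixth above C in this key is Ab.
Together with the bass C, this spells D half-diminished seventh in third inversion.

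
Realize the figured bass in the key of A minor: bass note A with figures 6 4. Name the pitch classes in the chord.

A fourth above A in this key is D.
A sixth above A in this key is F.
Together with the bass A, this spells D minor in second inversion.

A, D, F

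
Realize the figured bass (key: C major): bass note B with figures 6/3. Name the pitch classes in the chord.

B, D, G

A third above B in this key is D.
A sixth above B in this key is G.
Together with the bass B, this spells G major in first inversion.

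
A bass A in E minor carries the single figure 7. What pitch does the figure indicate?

Counting 6 letter steps above A lands on G; in E minor, that letter is G.

G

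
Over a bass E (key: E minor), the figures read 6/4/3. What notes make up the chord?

A third above E in this key is G.
A fourth above E in this key is A.
A sixth above E in this key is C.
Together with the bass E, this spells A minor seventh in second inversion.

E, G, A, C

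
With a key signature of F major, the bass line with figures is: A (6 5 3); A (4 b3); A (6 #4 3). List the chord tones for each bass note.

A, C, E, F | A, Cb, D, F | A, C, D#, F

A (6/5/3): A, C, E, F.
A (6/4/b3): A, Cb, D, F.
A (6/#4/3): A, C, D#, F.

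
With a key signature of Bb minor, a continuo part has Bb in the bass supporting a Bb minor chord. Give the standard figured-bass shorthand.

Bb is the root of Bb minor, so the chord is in root position.
A triad in root position is figured 5/3, conventionally abbreviated (no figures — root-position triad).

no figures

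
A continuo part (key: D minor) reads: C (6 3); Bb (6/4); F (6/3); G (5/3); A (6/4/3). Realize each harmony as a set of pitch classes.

C, E, A | Bb, E, G | F, A, D | G, Bb, D | A, C, D, F

C (6/3): C, E, A.
Bb (6/4): Bb, E, G.
F (6/3): F, A, D.
G (5/3): G, Bb, D.
A (6/4/3): A, C, D, F.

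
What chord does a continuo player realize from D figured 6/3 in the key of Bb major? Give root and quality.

The figures 6/3 indicate a triad in first inversion.
In first inversion the root lies a sixth above the bass: a sixth above D in Bb major is Bb.
The chord tones are D, F, Bb, giving Bb major.

Bb major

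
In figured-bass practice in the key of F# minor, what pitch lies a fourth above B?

Counting 3 letter steps above B lands on E; in F# minor, that letter is E.

E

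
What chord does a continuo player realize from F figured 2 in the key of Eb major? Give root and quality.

The figures 2 indicate a seventh chord in third inversion.
In third inversion the root lies a second above the bass: a second above F in Eb major is G.
The chord tones are F, G, Bb, D, giving G minor seventh.

G minor seventh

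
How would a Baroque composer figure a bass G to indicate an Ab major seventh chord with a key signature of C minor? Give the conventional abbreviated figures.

4/2

G is the seventh of Ab major seventh, so the chord is in third inversion.
A seventh chord in third inversion is figured 6/4/2, conventionally abbreviated 4/2.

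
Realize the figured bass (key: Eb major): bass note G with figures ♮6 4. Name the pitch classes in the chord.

A fourth above G in this key is C.
A sixth above G in this key is Eb, made natural (E) by the ♮ figure.
Together with the bass G, this spells C major in second inversion.

G, C, E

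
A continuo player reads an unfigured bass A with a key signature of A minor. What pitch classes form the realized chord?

An unfigured bass implies 5/3.
A third above A in this key is C.
A fifth above A in this key is E.
Together with the bass A, this spells A minor in root position.

A, C, E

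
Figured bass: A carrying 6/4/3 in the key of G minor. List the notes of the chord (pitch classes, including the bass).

A, C, D, F

A third above A in this key is C.
A fourth above A in this key is D.
A sixth above A in this key is F.
Together with the bass A, this spells D minor seventh in second inversion.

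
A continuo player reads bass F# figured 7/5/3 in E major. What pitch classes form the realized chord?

F#, A, C#, E

A third above F# in this key is A.
A fifth above F# in this key is C#.
A seventh above F# in this key is E.
Together with the bass F#, this spells F# minor seventh in root position.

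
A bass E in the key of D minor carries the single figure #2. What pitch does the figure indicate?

Counting 1 letter step above E lands on F; in D minor, that letter is F.
The #2 figure raises it a semitone, giving F#.

F#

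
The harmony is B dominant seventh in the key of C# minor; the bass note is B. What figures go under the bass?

B is the root of B dominant seventh, so the chord is in root position.
A seventh chord in root position is figured 7/5/3, conventionally abbreviated 7.

7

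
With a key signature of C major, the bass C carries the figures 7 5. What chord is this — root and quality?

The figures 7 5 indicate a seventh chord in root position.
In root position the bass is the root, so the root is C.
The chord tones are C, E, G, B, giving C major seventh.

C major seventh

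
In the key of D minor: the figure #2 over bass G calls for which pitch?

A#

Counting 1 letter step above G lands on A; in D minor, that letter is A.
The #2 figure raises it a semitone, giving A#.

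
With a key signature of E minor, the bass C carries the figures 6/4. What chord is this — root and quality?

F# diminished

The figures 6/4 indicate a triad in second inversion.
In second inversion the root lies a fourth above the bass: a fourth above C in E minor is F#.
The chord tones are C, F#, A, giving F# diminished.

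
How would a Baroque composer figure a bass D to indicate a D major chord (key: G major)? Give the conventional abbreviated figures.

no figures

D is the root of D major, so the chord is in root position.
A triad in root position is figured 5/3, conventionally abbreviated (no figures — root-position triad).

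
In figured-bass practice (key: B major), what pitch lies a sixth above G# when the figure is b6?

Eb

Counting 5 letter steps above G# lands on E; in B major, that letter is E.
The b6 figure lowers it a semitone, giving Eb.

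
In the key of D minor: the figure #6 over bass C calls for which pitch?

A#

Counting 5 letter steps above C lands on A; in D minor, that letter is A.
The #6 figure raises it a semitone, giving A#.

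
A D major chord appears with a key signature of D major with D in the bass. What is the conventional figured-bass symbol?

no figures

D is the root of D major, so the chord is in root position.
A triad in root position is figured 5/3, conventionally abbreviated (no figures — root-position triad).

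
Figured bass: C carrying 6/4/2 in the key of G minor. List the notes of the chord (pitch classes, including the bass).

C, D, F, A

A second above C in this key is D.
A fourth above C in this key is F.
A sixth above C in this key is A.
Together with the bass C, this spells D minor seventh in third inversion.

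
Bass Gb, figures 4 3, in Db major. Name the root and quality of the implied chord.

The figures 4 3 indicate a seventh chord in second inversion.
In second inversion the root lies a fourth above the bass: a fourth above Gb in Db major is C.
The chord tones are Gb, Bb, C, Eb, giving C half-diminished seventh.

C half-diminished seventh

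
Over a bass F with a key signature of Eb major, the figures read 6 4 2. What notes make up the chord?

F, G, Bb, D

A second above F in this key is G.
A fourth above F in this key is Bb.
A sixth above F in this key is D.
Together with the bass F, this spells G minor seventh in third inversion.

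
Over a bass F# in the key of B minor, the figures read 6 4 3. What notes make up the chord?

A third above F# in this key is A.
A fourth above F# in this key is B.
A sixth above F# in this key is D.
Together with the bass F#, this spells B minor seventh in second inversion.

F#, A, B, D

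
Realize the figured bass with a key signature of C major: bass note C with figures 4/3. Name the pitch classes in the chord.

The written figures 4/3 are shorthand for 6/4/3: the 6 is implied.
A third above C in this key is E.
A fourth above C in this key is F.
A sixth above C in this key is A.
Together with the bass C, this spells F major seventh in second inversion.

C, E, F, A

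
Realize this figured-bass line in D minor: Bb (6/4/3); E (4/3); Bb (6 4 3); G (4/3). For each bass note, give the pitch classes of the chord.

Bb (6/4/3): Bb, D, E, G.
E (6/4/3): E, G, A, C.
Bb (6/4/3): Bb, D, E, G.
G (6/4/3): G, Bb, C, E.

Bb, D, E, G | E, G, A, C | Bb, D, E, G | G, Bb, C, E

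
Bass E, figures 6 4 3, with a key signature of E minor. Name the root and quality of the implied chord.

A minor seventh

The figures 6 4 3 indicate a seventh chord in second inversion.
In second inversion the root lies a fourth above the bass: a fourth above E in E minor is A.
The chord tones are E, G, A, C, giving A minor seventh.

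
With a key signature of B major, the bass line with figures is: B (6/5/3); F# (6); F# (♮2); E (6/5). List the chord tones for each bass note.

B (6/5/3): B, D#, F#, G#.
F# (6/3): F#, A#, D#.
F# (6/4/♮2): F#, G, B, D#.
E (6/5/3): E, G#, B, C#.

B, D#, F#, G# | F#, A#, D# | F#, G, B, D# | E, G#, B, C#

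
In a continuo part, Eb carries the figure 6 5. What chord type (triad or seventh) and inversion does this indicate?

seventh chord, first inversion

6 5 is shorthand for 6/5/3.
Intervals of 6/5/3 above the bass form a seventh chord; the bass is the third, so this is first inversion.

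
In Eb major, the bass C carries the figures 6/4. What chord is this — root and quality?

The figures 6/4 indicate a triad in second inversion.
In second inversion the root lies a fourth above the bass: a fourth above C in Eb major is F.
The chord tones are C, F, Ab, giving F minor.

F minor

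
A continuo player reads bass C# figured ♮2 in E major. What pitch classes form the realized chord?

C#, D, F#, A

The written figures ♮2 are shorthand for 6/4/2: the 6/4 are implied.
A second above C# in this key is D#, made natural (D) by the ♮ figure.
A fourth above C# in this key is F#.
A sixth above C# in this key is A.
Together with the bass C#, this spells D major seventh in third inversion.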